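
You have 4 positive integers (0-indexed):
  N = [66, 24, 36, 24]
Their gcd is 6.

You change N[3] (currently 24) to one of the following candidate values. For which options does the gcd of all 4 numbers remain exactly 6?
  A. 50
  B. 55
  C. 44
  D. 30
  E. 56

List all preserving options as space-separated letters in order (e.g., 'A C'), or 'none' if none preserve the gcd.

Old gcd = 6; gcd of others (without N[3]) = 6
New gcd for candidate v: gcd(6, v). Preserves old gcd iff gcd(6, v) = 6.
  Option A: v=50, gcd(6,50)=2 -> changes
  Option B: v=55, gcd(6,55)=1 -> changes
  Option C: v=44, gcd(6,44)=2 -> changes
  Option D: v=30, gcd(6,30)=6 -> preserves
  Option E: v=56, gcd(6,56)=2 -> changes

Answer: D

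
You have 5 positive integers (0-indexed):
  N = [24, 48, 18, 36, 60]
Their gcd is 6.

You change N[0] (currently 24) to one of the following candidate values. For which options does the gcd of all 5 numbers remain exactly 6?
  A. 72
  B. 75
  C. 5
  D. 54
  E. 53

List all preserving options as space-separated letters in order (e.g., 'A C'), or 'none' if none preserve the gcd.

Answer: A D

Derivation:
Old gcd = 6; gcd of others (without N[0]) = 6
New gcd for candidate v: gcd(6, v). Preserves old gcd iff gcd(6, v) = 6.
  Option A: v=72, gcd(6,72)=6 -> preserves
  Option B: v=75, gcd(6,75)=3 -> changes
  Option C: v=5, gcd(6,5)=1 -> changes
  Option D: v=54, gcd(6,54)=6 -> preserves
  Option E: v=53, gcd(6,53)=1 -> changes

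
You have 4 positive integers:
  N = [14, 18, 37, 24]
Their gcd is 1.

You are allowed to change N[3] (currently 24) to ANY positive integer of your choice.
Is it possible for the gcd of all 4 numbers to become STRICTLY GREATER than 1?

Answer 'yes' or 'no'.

Answer: no

Derivation:
Current gcd = 1
gcd of all OTHER numbers (without N[3]=24): gcd([14, 18, 37]) = 1
The new gcd after any change is gcd(1, new_value).
This can be at most 1.
Since 1 = old gcd 1, the gcd can only stay the same or decrease.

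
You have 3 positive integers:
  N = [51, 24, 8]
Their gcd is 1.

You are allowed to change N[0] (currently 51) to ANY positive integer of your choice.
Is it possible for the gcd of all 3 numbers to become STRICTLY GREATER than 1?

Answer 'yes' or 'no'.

Answer: yes

Derivation:
Current gcd = 1
gcd of all OTHER numbers (without N[0]=51): gcd([24, 8]) = 8
The new gcd after any change is gcd(8, new_value).
This can be at most 8.
Since 8 > old gcd 1, the gcd CAN increase (e.g., set N[0] = 8).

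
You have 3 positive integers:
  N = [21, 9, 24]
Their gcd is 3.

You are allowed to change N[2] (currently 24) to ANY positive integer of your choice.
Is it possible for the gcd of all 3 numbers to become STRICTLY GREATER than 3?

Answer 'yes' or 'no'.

Current gcd = 3
gcd of all OTHER numbers (without N[2]=24): gcd([21, 9]) = 3
The new gcd after any change is gcd(3, new_value).
This can be at most 3.
Since 3 = old gcd 3, the gcd can only stay the same or decrease.

Answer: no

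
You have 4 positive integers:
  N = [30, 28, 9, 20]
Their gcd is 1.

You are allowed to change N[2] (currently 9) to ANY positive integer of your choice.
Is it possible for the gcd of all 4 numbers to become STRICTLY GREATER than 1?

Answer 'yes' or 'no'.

Current gcd = 1
gcd of all OTHER numbers (without N[2]=9): gcd([30, 28, 20]) = 2
The new gcd after any change is gcd(2, new_value).
This can be at most 2.
Since 2 > old gcd 1, the gcd CAN increase (e.g., set N[2] = 2).

Answer: yes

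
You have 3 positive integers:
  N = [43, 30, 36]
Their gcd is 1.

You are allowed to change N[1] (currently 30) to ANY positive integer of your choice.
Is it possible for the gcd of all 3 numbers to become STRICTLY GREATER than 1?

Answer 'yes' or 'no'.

Answer: no

Derivation:
Current gcd = 1
gcd of all OTHER numbers (without N[1]=30): gcd([43, 36]) = 1
The new gcd after any change is gcd(1, new_value).
This can be at most 1.
Since 1 = old gcd 1, the gcd can only stay the same or decrease.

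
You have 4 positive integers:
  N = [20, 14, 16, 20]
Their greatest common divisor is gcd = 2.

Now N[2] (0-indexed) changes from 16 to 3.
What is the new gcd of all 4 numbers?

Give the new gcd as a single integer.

Answer: 1

Derivation:
Numbers: [20, 14, 16, 20], gcd = 2
Change: index 2, 16 -> 3
gcd of the OTHER numbers (without index 2): gcd([20, 14, 20]) = 2
New gcd = gcd(g_others, new_val) = gcd(2, 3) = 1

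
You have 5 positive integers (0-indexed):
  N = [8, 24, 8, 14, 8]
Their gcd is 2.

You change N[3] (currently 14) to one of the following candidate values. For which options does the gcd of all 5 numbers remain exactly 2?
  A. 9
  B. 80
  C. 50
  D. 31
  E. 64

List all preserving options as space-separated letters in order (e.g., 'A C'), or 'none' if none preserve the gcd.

Old gcd = 2; gcd of others (without N[3]) = 8
New gcd for candidate v: gcd(8, v). Preserves old gcd iff gcd(8, v) = 2.
  Option A: v=9, gcd(8,9)=1 -> changes
  Option B: v=80, gcd(8,80)=8 -> changes
  Option C: v=50, gcd(8,50)=2 -> preserves
  Option D: v=31, gcd(8,31)=1 -> changes
  Option E: v=64, gcd(8,64)=8 -> changes

Answer: C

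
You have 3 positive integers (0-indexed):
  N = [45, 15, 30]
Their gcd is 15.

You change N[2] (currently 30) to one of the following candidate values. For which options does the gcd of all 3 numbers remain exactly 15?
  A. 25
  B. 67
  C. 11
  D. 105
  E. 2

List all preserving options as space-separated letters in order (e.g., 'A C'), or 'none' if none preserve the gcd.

Answer: D

Derivation:
Old gcd = 15; gcd of others (without N[2]) = 15
New gcd for candidate v: gcd(15, v). Preserves old gcd iff gcd(15, v) = 15.
  Option A: v=25, gcd(15,25)=5 -> changes
  Option B: v=67, gcd(15,67)=1 -> changes
  Option C: v=11, gcd(15,11)=1 -> changes
  Option D: v=105, gcd(15,105)=15 -> preserves
  Option E: v=2, gcd(15,2)=1 -> changes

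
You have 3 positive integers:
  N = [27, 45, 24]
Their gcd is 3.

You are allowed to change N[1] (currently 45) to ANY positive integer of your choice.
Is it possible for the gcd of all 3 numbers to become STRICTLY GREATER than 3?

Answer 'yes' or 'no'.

Answer: no

Derivation:
Current gcd = 3
gcd of all OTHER numbers (without N[1]=45): gcd([27, 24]) = 3
The new gcd after any change is gcd(3, new_value).
This can be at most 3.
Since 3 = old gcd 3, the gcd can only stay the same or decrease.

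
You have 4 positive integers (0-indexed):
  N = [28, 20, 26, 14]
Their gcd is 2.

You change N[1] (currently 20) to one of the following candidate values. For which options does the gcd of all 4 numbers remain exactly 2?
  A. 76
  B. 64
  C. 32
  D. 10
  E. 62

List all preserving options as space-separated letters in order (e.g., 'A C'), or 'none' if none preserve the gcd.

Answer: A B C D E

Derivation:
Old gcd = 2; gcd of others (without N[1]) = 2
New gcd for candidate v: gcd(2, v). Preserves old gcd iff gcd(2, v) = 2.
  Option A: v=76, gcd(2,76)=2 -> preserves
  Option B: v=64, gcd(2,64)=2 -> preserves
  Option C: v=32, gcd(2,32)=2 -> preserves
  Option D: v=10, gcd(2,10)=2 -> preserves
  Option E: v=62, gcd(2,62)=2 -> preserves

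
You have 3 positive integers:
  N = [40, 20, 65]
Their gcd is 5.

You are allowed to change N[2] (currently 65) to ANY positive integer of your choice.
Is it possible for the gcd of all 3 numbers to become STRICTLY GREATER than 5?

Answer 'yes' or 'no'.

Current gcd = 5
gcd of all OTHER numbers (without N[2]=65): gcd([40, 20]) = 20
The new gcd after any change is gcd(20, new_value).
This can be at most 20.
Since 20 > old gcd 5, the gcd CAN increase (e.g., set N[2] = 20).

Answer: yes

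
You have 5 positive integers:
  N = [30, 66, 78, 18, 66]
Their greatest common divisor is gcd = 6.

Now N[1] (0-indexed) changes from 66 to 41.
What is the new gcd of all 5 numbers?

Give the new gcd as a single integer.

Numbers: [30, 66, 78, 18, 66], gcd = 6
Change: index 1, 66 -> 41
gcd of the OTHER numbers (without index 1): gcd([30, 78, 18, 66]) = 6
New gcd = gcd(g_others, new_val) = gcd(6, 41) = 1

Answer: 1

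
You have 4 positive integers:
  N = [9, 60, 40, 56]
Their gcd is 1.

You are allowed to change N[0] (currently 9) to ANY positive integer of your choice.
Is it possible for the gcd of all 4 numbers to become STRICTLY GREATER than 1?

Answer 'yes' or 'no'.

Current gcd = 1
gcd of all OTHER numbers (without N[0]=9): gcd([60, 40, 56]) = 4
The new gcd after any change is gcd(4, new_value).
This can be at most 4.
Since 4 > old gcd 1, the gcd CAN increase (e.g., set N[0] = 4).

Answer: yes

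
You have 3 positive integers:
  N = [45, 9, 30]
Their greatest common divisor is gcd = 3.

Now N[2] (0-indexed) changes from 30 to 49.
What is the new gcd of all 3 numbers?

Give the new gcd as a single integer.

Answer: 1

Derivation:
Numbers: [45, 9, 30], gcd = 3
Change: index 2, 30 -> 49
gcd of the OTHER numbers (without index 2): gcd([45, 9]) = 9
New gcd = gcd(g_others, new_val) = gcd(9, 49) = 1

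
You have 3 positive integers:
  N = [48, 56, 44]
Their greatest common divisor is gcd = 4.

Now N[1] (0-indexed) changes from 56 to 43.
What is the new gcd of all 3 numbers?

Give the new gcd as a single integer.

Numbers: [48, 56, 44], gcd = 4
Change: index 1, 56 -> 43
gcd of the OTHER numbers (without index 1): gcd([48, 44]) = 4
New gcd = gcd(g_others, new_val) = gcd(4, 43) = 1

Answer: 1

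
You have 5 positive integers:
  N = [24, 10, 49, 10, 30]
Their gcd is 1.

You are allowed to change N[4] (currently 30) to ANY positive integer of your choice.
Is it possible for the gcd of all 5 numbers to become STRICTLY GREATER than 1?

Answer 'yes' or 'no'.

Answer: no

Derivation:
Current gcd = 1
gcd of all OTHER numbers (without N[4]=30): gcd([24, 10, 49, 10]) = 1
The new gcd after any change is gcd(1, new_value).
This can be at most 1.
Since 1 = old gcd 1, the gcd can only stay the same or decrease.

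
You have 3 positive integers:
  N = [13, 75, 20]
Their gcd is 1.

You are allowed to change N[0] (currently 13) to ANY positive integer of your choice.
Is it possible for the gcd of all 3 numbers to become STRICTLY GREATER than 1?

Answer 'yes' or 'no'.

Current gcd = 1
gcd of all OTHER numbers (without N[0]=13): gcd([75, 20]) = 5
The new gcd after any change is gcd(5, new_value).
This can be at most 5.
Since 5 > old gcd 1, the gcd CAN increase (e.g., set N[0] = 5).

Answer: yes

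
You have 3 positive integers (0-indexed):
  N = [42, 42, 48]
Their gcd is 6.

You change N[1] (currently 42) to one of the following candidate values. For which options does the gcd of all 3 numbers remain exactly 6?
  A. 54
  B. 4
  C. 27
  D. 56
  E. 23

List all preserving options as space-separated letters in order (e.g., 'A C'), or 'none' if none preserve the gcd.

Answer: A

Derivation:
Old gcd = 6; gcd of others (without N[1]) = 6
New gcd for candidate v: gcd(6, v). Preserves old gcd iff gcd(6, v) = 6.
  Option A: v=54, gcd(6,54)=6 -> preserves
  Option B: v=4, gcd(6,4)=2 -> changes
  Option C: v=27, gcd(6,27)=3 -> changes
  Option D: v=56, gcd(6,56)=2 -> changes
  Option E: v=23, gcd(6,23)=1 -> changes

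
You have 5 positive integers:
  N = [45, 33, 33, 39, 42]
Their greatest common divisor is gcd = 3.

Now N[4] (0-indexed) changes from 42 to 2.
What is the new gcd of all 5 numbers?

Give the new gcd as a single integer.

Answer: 1

Derivation:
Numbers: [45, 33, 33, 39, 42], gcd = 3
Change: index 4, 42 -> 2
gcd of the OTHER numbers (without index 4): gcd([45, 33, 33, 39]) = 3
New gcd = gcd(g_others, new_val) = gcd(3, 2) = 1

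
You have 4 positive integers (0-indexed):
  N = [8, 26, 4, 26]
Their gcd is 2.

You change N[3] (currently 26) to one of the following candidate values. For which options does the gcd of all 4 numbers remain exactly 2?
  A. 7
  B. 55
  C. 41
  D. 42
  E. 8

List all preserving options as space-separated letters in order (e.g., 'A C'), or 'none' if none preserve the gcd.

Old gcd = 2; gcd of others (without N[3]) = 2
New gcd for candidate v: gcd(2, v). Preserves old gcd iff gcd(2, v) = 2.
  Option A: v=7, gcd(2,7)=1 -> changes
  Option B: v=55, gcd(2,55)=1 -> changes
  Option C: v=41, gcd(2,41)=1 -> changes
  Option D: v=42, gcd(2,42)=2 -> preserves
  Option E: v=8, gcd(2,8)=2 -> preserves

Answer: D E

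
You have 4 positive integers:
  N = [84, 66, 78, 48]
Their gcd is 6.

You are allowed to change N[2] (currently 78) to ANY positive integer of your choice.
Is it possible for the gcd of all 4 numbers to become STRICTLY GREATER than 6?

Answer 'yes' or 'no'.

Current gcd = 6
gcd of all OTHER numbers (without N[2]=78): gcd([84, 66, 48]) = 6
The new gcd after any change is gcd(6, new_value).
This can be at most 6.
Since 6 = old gcd 6, the gcd can only stay the same or decrease.

Answer: no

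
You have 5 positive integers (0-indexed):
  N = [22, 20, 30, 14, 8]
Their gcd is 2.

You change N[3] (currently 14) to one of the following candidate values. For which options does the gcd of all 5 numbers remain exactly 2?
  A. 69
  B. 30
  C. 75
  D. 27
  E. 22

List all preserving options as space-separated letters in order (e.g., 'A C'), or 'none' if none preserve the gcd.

Old gcd = 2; gcd of others (without N[3]) = 2
New gcd for candidate v: gcd(2, v). Preserves old gcd iff gcd(2, v) = 2.
  Option A: v=69, gcd(2,69)=1 -> changes
  Option B: v=30, gcd(2,30)=2 -> preserves
  Option C: v=75, gcd(2,75)=1 -> changes
  Option D: v=27, gcd(2,27)=1 -> changes
  Option E: v=22, gcd(2,22)=2 -> preserves

Answer: B E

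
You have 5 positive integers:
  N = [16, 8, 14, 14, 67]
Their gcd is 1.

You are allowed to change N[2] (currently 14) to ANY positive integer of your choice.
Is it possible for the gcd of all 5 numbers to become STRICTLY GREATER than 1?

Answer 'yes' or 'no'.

Current gcd = 1
gcd of all OTHER numbers (without N[2]=14): gcd([16, 8, 14, 67]) = 1
The new gcd after any change is gcd(1, new_value).
This can be at most 1.
Since 1 = old gcd 1, the gcd can only stay the same or decrease.

Answer: no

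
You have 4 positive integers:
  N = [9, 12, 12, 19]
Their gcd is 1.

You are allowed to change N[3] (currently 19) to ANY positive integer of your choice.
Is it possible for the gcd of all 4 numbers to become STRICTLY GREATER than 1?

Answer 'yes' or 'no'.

Current gcd = 1
gcd of all OTHER numbers (without N[3]=19): gcd([9, 12, 12]) = 3
The new gcd after any change is gcd(3, new_value).
This can be at most 3.
Since 3 > old gcd 1, the gcd CAN increase (e.g., set N[3] = 3).

Answer: yes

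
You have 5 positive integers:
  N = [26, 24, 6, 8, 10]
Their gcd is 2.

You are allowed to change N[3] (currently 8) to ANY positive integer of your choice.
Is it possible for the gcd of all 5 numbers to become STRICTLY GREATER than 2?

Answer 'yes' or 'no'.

Current gcd = 2
gcd of all OTHER numbers (without N[3]=8): gcd([26, 24, 6, 10]) = 2
The new gcd after any change is gcd(2, new_value).
This can be at most 2.
Since 2 = old gcd 2, the gcd can only stay the same or decrease.

Answer: no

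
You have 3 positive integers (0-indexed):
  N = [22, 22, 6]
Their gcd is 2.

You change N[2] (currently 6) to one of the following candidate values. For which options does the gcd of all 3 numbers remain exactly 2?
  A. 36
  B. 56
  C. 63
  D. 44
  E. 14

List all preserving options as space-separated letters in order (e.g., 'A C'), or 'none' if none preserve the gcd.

Answer: A B E

Derivation:
Old gcd = 2; gcd of others (without N[2]) = 22
New gcd for candidate v: gcd(22, v). Preserves old gcd iff gcd(22, v) = 2.
  Option A: v=36, gcd(22,36)=2 -> preserves
  Option B: v=56, gcd(22,56)=2 -> preserves
  Option C: v=63, gcd(22,63)=1 -> changes
  Option D: v=44, gcd(22,44)=22 -> changes
  Option E: v=14, gcd(22,14)=2 -> preserves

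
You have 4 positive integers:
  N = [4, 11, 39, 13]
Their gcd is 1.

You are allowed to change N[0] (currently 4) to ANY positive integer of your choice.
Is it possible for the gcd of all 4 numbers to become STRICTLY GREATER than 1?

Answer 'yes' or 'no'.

Current gcd = 1
gcd of all OTHER numbers (without N[0]=4): gcd([11, 39, 13]) = 1
The new gcd after any change is gcd(1, new_value).
This can be at most 1.
Since 1 = old gcd 1, the gcd can only stay the same or decrease.

Answer: no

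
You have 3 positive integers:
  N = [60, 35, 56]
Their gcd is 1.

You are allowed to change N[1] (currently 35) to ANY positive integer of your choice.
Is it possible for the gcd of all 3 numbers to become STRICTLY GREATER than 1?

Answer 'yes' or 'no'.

Current gcd = 1
gcd of all OTHER numbers (without N[1]=35): gcd([60, 56]) = 4
The new gcd after any change is gcd(4, new_value).
This can be at most 4.
Since 4 > old gcd 1, the gcd CAN increase (e.g., set N[1] = 4).

Answer: yes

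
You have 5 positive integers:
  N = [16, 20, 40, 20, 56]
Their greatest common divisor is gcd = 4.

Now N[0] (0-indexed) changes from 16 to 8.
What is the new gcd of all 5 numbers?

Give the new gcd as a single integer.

Numbers: [16, 20, 40, 20, 56], gcd = 4
Change: index 0, 16 -> 8
gcd of the OTHER numbers (without index 0): gcd([20, 40, 20, 56]) = 4
New gcd = gcd(g_others, new_val) = gcd(4, 8) = 4

Answer: 4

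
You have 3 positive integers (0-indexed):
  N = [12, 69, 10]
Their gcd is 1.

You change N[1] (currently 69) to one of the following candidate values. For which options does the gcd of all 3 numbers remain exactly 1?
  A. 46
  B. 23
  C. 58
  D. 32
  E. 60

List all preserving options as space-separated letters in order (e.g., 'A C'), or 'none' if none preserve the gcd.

Old gcd = 1; gcd of others (without N[1]) = 2
New gcd for candidate v: gcd(2, v). Preserves old gcd iff gcd(2, v) = 1.
  Option A: v=46, gcd(2,46)=2 -> changes
  Option B: v=23, gcd(2,23)=1 -> preserves
  Option C: v=58, gcd(2,58)=2 -> changes
  Option D: v=32, gcd(2,32)=2 -> changes
  Option E: v=60, gcd(2,60)=2 -> changes

Answer: B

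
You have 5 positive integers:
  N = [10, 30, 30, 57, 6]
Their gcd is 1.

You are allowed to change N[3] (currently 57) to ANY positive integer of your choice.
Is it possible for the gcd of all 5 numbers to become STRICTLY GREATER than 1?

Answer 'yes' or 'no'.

Answer: yes

Derivation:
Current gcd = 1
gcd of all OTHER numbers (without N[3]=57): gcd([10, 30, 30, 6]) = 2
The new gcd after any change is gcd(2, new_value).
This can be at most 2.
Since 2 > old gcd 1, the gcd CAN increase (e.g., set N[3] = 2).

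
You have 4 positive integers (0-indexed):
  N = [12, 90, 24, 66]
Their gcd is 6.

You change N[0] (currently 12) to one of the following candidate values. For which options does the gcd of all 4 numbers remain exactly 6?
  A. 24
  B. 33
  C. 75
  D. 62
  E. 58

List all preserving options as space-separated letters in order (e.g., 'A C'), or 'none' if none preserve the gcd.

Old gcd = 6; gcd of others (without N[0]) = 6
New gcd for candidate v: gcd(6, v). Preserves old gcd iff gcd(6, v) = 6.
  Option A: v=24, gcd(6,24)=6 -> preserves
  Option B: v=33, gcd(6,33)=3 -> changes
  Option C: v=75, gcd(6,75)=3 -> changes
  Option D: v=62, gcd(6,62)=2 -> changes
  Option E: v=58, gcd(6,58)=2 -> changes

Answer: A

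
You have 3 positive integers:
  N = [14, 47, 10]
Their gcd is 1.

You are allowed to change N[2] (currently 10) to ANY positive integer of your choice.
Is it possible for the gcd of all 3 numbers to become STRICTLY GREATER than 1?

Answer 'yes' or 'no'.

Answer: no

Derivation:
Current gcd = 1
gcd of all OTHER numbers (without N[2]=10): gcd([14, 47]) = 1
The new gcd after any change is gcd(1, new_value).
This can be at most 1.
Since 1 = old gcd 1, the gcd can only stay the same or decrease.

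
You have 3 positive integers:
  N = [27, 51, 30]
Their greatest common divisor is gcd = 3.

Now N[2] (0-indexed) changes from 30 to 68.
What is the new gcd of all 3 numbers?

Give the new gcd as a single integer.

Answer: 1

Derivation:
Numbers: [27, 51, 30], gcd = 3
Change: index 2, 30 -> 68
gcd of the OTHER numbers (without index 2): gcd([27, 51]) = 3
New gcd = gcd(g_others, new_val) = gcd(3, 68) = 1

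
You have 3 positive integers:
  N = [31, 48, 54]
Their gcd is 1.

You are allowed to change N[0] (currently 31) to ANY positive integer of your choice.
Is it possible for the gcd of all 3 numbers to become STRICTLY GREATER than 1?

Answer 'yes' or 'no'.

Answer: yes

Derivation:
Current gcd = 1
gcd of all OTHER numbers (without N[0]=31): gcd([48, 54]) = 6
The new gcd after any change is gcd(6, new_value).
This can be at most 6.
Since 6 > old gcd 1, the gcd CAN increase (e.g., set N[0] = 6).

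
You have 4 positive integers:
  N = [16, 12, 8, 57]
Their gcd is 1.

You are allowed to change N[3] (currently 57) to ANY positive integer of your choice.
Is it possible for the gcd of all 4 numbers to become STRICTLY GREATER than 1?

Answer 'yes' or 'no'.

Current gcd = 1
gcd of all OTHER numbers (without N[3]=57): gcd([16, 12, 8]) = 4
The new gcd after any change is gcd(4, new_value).
This can be at most 4.
Since 4 > old gcd 1, the gcd CAN increase (e.g., set N[3] = 4).

Answer: yes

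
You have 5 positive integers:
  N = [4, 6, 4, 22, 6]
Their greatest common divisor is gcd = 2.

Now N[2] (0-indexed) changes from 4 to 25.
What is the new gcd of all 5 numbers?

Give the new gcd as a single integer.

Answer: 1

Derivation:
Numbers: [4, 6, 4, 22, 6], gcd = 2
Change: index 2, 4 -> 25
gcd of the OTHER numbers (without index 2): gcd([4, 6, 22, 6]) = 2
New gcd = gcd(g_others, new_val) = gcd(2, 25) = 1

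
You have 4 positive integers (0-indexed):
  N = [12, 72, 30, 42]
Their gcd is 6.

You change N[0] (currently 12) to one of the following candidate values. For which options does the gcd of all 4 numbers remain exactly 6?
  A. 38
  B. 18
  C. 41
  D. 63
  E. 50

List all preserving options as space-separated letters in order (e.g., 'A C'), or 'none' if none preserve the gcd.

Old gcd = 6; gcd of others (without N[0]) = 6
New gcd for candidate v: gcd(6, v). Preserves old gcd iff gcd(6, v) = 6.
  Option A: v=38, gcd(6,38)=2 -> changes
  Option B: v=18, gcd(6,18)=6 -> preserves
  Option C: v=41, gcd(6,41)=1 -> changes
  Option D: v=63, gcd(6,63)=3 -> changes
  Option E: v=50, gcd(6,50)=2 -> changes

Answer: B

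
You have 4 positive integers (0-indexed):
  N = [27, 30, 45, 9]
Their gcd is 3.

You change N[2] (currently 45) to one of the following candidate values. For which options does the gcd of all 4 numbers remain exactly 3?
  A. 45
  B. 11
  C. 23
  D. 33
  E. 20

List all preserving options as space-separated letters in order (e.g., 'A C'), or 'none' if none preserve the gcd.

Answer: A D

Derivation:
Old gcd = 3; gcd of others (without N[2]) = 3
New gcd for candidate v: gcd(3, v). Preserves old gcd iff gcd(3, v) = 3.
  Option A: v=45, gcd(3,45)=3 -> preserves
  Option B: v=11, gcd(3,11)=1 -> changes
  Option C: v=23, gcd(3,23)=1 -> changes
  Option D: v=33, gcd(3,33)=3 -> preserves
  Option E: v=20, gcd(3,20)=1 -> changes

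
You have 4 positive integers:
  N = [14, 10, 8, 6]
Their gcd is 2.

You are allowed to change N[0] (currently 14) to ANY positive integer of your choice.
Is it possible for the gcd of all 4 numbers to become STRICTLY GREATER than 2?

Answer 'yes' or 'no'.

Current gcd = 2
gcd of all OTHER numbers (without N[0]=14): gcd([10, 8, 6]) = 2
The new gcd after any change is gcd(2, new_value).
This can be at most 2.
Since 2 = old gcd 2, the gcd can only stay the same or decrease.

Answer: no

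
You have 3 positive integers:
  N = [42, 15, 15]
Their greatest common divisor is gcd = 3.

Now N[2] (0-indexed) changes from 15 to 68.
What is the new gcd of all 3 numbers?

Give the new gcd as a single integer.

Numbers: [42, 15, 15], gcd = 3
Change: index 2, 15 -> 68
gcd of the OTHER numbers (without index 2): gcd([42, 15]) = 3
New gcd = gcd(g_others, new_val) = gcd(3, 68) = 1

Answer: 1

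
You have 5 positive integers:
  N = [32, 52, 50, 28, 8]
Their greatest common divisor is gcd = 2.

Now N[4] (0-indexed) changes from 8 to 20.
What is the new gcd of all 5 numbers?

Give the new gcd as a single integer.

Answer: 2

Derivation:
Numbers: [32, 52, 50, 28, 8], gcd = 2
Change: index 4, 8 -> 20
gcd of the OTHER numbers (without index 4): gcd([32, 52, 50, 28]) = 2
New gcd = gcd(g_others, new_val) = gcd(2, 20) = 2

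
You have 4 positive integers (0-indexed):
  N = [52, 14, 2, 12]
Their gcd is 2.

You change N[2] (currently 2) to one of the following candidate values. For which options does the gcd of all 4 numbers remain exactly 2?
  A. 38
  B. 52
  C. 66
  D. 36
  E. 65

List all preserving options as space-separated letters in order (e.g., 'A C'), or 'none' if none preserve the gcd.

Answer: A B C D

Derivation:
Old gcd = 2; gcd of others (without N[2]) = 2
New gcd for candidate v: gcd(2, v). Preserves old gcd iff gcd(2, v) = 2.
  Option A: v=38, gcd(2,38)=2 -> preserves
  Option B: v=52, gcd(2,52)=2 -> preserves
  Option C: v=66, gcd(2,66)=2 -> preserves
  Option D: v=36, gcd(2,36)=2 -> preserves
  Option E: v=65, gcd(2,65)=1 -> changes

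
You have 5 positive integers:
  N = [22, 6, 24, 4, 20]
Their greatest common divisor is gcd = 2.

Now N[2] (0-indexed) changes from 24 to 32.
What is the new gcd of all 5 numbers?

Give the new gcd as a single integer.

Answer: 2

Derivation:
Numbers: [22, 6, 24, 4, 20], gcd = 2
Change: index 2, 24 -> 32
gcd of the OTHER numbers (without index 2): gcd([22, 6, 4, 20]) = 2
New gcd = gcd(g_others, new_val) = gcd(2, 32) = 2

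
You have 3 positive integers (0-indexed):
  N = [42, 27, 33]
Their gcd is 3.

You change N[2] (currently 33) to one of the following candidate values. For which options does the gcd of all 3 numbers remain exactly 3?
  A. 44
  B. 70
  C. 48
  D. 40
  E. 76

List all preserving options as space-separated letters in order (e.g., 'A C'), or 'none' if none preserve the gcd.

Answer: C

Derivation:
Old gcd = 3; gcd of others (without N[2]) = 3
New gcd for candidate v: gcd(3, v). Preserves old gcd iff gcd(3, v) = 3.
  Option A: v=44, gcd(3,44)=1 -> changes
  Option B: v=70, gcd(3,70)=1 -> changes
  Option C: v=48, gcd(3,48)=3 -> preserves
  Option D: v=40, gcd(3,40)=1 -> changes
  Option E: v=76, gcd(3,76)=1 -> changes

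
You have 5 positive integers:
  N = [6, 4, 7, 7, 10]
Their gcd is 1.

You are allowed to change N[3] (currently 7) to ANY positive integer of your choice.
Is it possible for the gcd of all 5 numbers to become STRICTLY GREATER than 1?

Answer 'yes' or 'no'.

Answer: no

Derivation:
Current gcd = 1
gcd of all OTHER numbers (without N[3]=7): gcd([6, 4, 7, 10]) = 1
The new gcd after any change is gcd(1, new_value).
This can be at most 1.
Since 1 = old gcd 1, the gcd can only stay the same or decrease.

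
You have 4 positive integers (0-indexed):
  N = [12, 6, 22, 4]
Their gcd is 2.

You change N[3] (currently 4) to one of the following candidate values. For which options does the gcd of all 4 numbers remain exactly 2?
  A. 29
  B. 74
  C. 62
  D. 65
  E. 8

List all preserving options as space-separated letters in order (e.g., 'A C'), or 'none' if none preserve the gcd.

Old gcd = 2; gcd of others (without N[3]) = 2
New gcd for candidate v: gcd(2, v). Preserves old gcd iff gcd(2, v) = 2.
  Option A: v=29, gcd(2,29)=1 -> changes
  Option B: v=74, gcd(2,74)=2 -> preserves
  Option C: v=62, gcd(2,62)=2 -> preserves
  Option D: v=65, gcd(2,65)=1 -> changes
  Option E: v=8, gcd(2,8)=2 -> preserves

Answer: B C E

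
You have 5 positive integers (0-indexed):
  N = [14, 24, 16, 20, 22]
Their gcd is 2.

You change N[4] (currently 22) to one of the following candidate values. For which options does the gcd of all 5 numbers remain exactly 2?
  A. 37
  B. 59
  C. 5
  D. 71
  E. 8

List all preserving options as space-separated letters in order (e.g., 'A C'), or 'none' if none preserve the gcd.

Old gcd = 2; gcd of others (without N[4]) = 2
New gcd for candidate v: gcd(2, v). Preserves old gcd iff gcd(2, v) = 2.
  Option A: v=37, gcd(2,37)=1 -> changes
  Option B: v=59, gcd(2,59)=1 -> changes
  Option C: v=5, gcd(2,5)=1 -> changes
  Option D: v=71, gcd(2,71)=1 -> changes
  Option E: v=8, gcd(2,8)=2 -> preserves

Answer: E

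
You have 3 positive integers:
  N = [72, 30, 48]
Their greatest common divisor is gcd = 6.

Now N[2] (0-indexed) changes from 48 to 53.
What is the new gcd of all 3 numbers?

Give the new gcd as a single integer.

Answer: 1

Derivation:
Numbers: [72, 30, 48], gcd = 6
Change: index 2, 48 -> 53
gcd of the OTHER numbers (without index 2): gcd([72, 30]) = 6
New gcd = gcd(g_others, new_val) = gcd(6, 53) = 1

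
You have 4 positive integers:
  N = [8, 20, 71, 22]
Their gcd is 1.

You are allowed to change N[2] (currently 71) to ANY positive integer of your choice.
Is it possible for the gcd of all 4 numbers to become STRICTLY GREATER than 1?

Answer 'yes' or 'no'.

Current gcd = 1
gcd of all OTHER numbers (without N[2]=71): gcd([8, 20, 22]) = 2
The new gcd after any change is gcd(2, new_value).
This can be at most 2.
Since 2 > old gcd 1, the gcd CAN increase (e.g., set N[2] = 2).

Answer: yes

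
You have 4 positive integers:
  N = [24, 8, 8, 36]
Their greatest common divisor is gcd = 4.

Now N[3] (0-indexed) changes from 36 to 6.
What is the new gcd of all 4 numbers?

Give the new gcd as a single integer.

Numbers: [24, 8, 8, 36], gcd = 4
Change: index 3, 36 -> 6
gcd of the OTHER numbers (without index 3): gcd([24, 8, 8]) = 8
New gcd = gcd(g_others, new_val) = gcd(8, 6) = 2

Answer: 2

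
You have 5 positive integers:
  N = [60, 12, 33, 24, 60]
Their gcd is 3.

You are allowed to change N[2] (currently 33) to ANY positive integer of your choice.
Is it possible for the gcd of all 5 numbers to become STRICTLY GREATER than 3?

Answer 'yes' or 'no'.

Answer: yes

Derivation:
Current gcd = 3
gcd of all OTHER numbers (without N[2]=33): gcd([60, 12, 24, 60]) = 12
The new gcd after any change is gcd(12, new_value).
This can be at most 12.
Since 12 > old gcd 3, the gcd CAN increase (e.g., set N[2] = 12).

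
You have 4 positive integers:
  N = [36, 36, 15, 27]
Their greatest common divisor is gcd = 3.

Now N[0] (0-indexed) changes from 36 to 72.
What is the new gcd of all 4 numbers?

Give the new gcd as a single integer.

Answer: 3

Derivation:
Numbers: [36, 36, 15, 27], gcd = 3
Change: index 0, 36 -> 72
gcd of the OTHER numbers (without index 0): gcd([36, 15, 27]) = 3
New gcd = gcd(g_others, new_val) = gcd(3, 72) = 3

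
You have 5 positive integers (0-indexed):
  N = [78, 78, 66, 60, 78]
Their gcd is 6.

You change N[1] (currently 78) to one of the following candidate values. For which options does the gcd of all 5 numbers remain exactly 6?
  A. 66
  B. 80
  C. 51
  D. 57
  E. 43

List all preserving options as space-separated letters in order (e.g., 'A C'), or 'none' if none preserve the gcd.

Answer: A

Derivation:
Old gcd = 6; gcd of others (without N[1]) = 6
New gcd for candidate v: gcd(6, v). Preserves old gcd iff gcd(6, v) = 6.
  Option A: v=66, gcd(6,66)=6 -> preserves
  Option B: v=80, gcd(6,80)=2 -> changes
  Option C: v=51, gcd(6,51)=3 -> changes
  Option D: v=57, gcd(6,57)=3 -> changes
  Option E: v=43, gcd(6,43)=1 -> changes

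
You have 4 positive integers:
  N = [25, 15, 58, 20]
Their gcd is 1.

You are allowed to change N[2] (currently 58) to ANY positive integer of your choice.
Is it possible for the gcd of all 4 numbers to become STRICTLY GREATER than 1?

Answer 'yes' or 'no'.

Current gcd = 1
gcd of all OTHER numbers (without N[2]=58): gcd([25, 15, 20]) = 5
The new gcd after any change is gcd(5, new_value).
This can be at most 5.
Since 5 > old gcd 1, the gcd CAN increase (e.g., set N[2] = 5).

Answer: yes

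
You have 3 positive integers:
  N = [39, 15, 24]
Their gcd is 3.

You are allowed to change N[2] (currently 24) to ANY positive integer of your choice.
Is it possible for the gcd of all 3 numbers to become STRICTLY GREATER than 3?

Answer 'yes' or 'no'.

Answer: no

Derivation:
Current gcd = 3
gcd of all OTHER numbers (without N[2]=24): gcd([39, 15]) = 3
The new gcd after any change is gcd(3, new_value).
This can be at most 3.
Since 3 = old gcd 3, the gcd can only stay the same or decrease.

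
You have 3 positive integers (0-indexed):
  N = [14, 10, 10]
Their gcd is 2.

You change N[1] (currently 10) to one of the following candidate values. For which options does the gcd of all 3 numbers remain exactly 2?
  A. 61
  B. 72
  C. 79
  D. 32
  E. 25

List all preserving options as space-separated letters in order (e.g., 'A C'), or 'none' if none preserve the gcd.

Old gcd = 2; gcd of others (without N[1]) = 2
New gcd for candidate v: gcd(2, v). Preserves old gcd iff gcd(2, v) = 2.
  Option A: v=61, gcd(2,61)=1 -> changes
  Option B: v=72, gcd(2,72)=2 -> preserves
  Option C: v=79, gcd(2,79)=1 -> changes
  Option D: v=32, gcd(2,32)=2 -> preserves
  Option E: v=25, gcd(2,25)=1 -> changes

Answer: B D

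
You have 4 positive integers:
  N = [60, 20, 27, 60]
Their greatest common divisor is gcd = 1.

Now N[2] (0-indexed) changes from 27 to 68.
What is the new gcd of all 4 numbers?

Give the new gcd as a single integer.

Answer: 4

Derivation:
Numbers: [60, 20, 27, 60], gcd = 1
Change: index 2, 27 -> 68
gcd of the OTHER numbers (without index 2): gcd([60, 20, 60]) = 20
New gcd = gcd(g_others, new_val) = gcd(20, 68) = 4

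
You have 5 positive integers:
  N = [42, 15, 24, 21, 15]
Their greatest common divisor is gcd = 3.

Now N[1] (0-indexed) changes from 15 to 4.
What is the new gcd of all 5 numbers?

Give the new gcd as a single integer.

Numbers: [42, 15, 24, 21, 15], gcd = 3
Change: index 1, 15 -> 4
gcd of the OTHER numbers (without index 1): gcd([42, 24, 21, 15]) = 3
New gcd = gcd(g_others, new_val) = gcd(3, 4) = 1

Answer: 1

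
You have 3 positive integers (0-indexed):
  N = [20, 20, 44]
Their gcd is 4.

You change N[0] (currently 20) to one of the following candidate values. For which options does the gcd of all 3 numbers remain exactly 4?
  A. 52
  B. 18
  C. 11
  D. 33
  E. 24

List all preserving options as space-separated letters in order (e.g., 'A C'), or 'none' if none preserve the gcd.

Old gcd = 4; gcd of others (without N[0]) = 4
New gcd for candidate v: gcd(4, v). Preserves old gcd iff gcd(4, v) = 4.
  Option A: v=52, gcd(4,52)=4 -> preserves
  Option B: v=18, gcd(4,18)=2 -> changes
  Option C: v=11, gcd(4,11)=1 -> changes
  Option D: v=33, gcd(4,33)=1 -> changes
  Option E: v=24, gcd(4,24)=4 -> preserves

Answer: A E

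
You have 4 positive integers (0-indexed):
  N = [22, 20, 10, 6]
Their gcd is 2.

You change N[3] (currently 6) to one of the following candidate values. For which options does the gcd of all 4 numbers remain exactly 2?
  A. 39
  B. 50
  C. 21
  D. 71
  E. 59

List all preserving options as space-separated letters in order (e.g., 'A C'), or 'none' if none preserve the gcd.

Old gcd = 2; gcd of others (without N[3]) = 2
New gcd for candidate v: gcd(2, v). Preserves old gcd iff gcd(2, v) = 2.
  Option A: v=39, gcd(2,39)=1 -> changes
  Option B: v=50, gcd(2,50)=2 -> preserves
  Option C: v=21, gcd(2,21)=1 -> changes
  Option D: v=71, gcd(2,71)=1 -> changes
  Option E: v=59, gcd(2,59)=1 -> changes

Answer: B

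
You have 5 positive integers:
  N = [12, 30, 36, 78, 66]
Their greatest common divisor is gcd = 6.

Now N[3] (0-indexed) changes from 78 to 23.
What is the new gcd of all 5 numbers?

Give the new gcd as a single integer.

Answer: 1

Derivation:
Numbers: [12, 30, 36, 78, 66], gcd = 6
Change: index 3, 78 -> 23
gcd of the OTHER numbers (without index 3): gcd([12, 30, 36, 66]) = 6
New gcd = gcd(g_others, new_val) = gcd(6, 23) = 1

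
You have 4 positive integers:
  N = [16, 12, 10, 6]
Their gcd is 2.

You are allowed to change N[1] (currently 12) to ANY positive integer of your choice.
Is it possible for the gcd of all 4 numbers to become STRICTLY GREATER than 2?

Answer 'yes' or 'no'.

Answer: no

Derivation:
Current gcd = 2
gcd of all OTHER numbers (without N[1]=12): gcd([16, 10, 6]) = 2
The new gcd after any change is gcd(2, new_value).
This can be at most 2.
Since 2 = old gcd 2, the gcd can only stay the same or decrease.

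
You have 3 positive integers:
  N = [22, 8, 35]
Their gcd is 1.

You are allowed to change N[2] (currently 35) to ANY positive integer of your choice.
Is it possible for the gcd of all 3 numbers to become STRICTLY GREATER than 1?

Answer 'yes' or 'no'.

Current gcd = 1
gcd of all OTHER numbers (without N[2]=35): gcd([22, 8]) = 2
The new gcd after any change is gcd(2, new_value).
This can be at most 2.
Since 2 > old gcd 1, the gcd CAN increase (e.g., set N[2] = 2).

Answer: yes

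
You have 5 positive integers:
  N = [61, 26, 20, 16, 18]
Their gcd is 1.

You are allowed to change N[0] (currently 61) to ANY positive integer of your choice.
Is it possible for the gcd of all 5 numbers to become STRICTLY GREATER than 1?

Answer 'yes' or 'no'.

Current gcd = 1
gcd of all OTHER numbers (without N[0]=61): gcd([26, 20, 16, 18]) = 2
The new gcd after any change is gcd(2, new_value).
This can be at most 2.
Since 2 > old gcd 1, the gcd CAN increase (e.g., set N[0] = 2).

Answer: yes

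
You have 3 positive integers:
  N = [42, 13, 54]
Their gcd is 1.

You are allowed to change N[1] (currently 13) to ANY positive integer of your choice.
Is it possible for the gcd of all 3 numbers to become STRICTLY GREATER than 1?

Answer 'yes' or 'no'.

Answer: yes

Derivation:
Current gcd = 1
gcd of all OTHER numbers (without N[1]=13): gcd([42, 54]) = 6
The new gcd after any change is gcd(6, new_value).
This can be at most 6.
Since 6 > old gcd 1, the gcd CAN increase (e.g., set N[1] = 6).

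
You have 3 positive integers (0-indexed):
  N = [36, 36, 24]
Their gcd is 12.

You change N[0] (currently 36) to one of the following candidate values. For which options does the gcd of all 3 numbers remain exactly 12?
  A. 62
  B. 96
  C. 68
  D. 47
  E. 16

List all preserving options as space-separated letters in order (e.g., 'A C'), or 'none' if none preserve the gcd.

Old gcd = 12; gcd of others (without N[0]) = 12
New gcd for candidate v: gcd(12, v). Preserves old gcd iff gcd(12, v) = 12.
  Option A: v=62, gcd(12,62)=2 -> changes
  Option B: v=96, gcd(12,96)=12 -> preserves
  Option C: v=68, gcd(12,68)=4 -> changes
  Option D: v=47, gcd(12,47)=1 -> changes
  Option E: v=16, gcd(12,16)=4 -> changes

Answer: B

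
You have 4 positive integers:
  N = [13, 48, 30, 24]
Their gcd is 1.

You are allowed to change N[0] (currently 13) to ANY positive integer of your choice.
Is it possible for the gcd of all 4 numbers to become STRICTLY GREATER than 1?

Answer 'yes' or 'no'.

Answer: yes

Derivation:
Current gcd = 1
gcd of all OTHER numbers (without N[0]=13): gcd([48, 30, 24]) = 6
The new gcd after any change is gcd(6, new_value).
This can be at most 6.
Since 6 > old gcd 1, the gcd CAN increase (e.g., set N[0] = 6).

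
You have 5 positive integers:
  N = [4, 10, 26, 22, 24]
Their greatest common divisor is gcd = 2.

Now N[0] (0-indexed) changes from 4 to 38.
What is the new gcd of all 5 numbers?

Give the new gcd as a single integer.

Numbers: [4, 10, 26, 22, 24], gcd = 2
Change: index 0, 4 -> 38
gcd of the OTHER numbers (without index 0): gcd([10, 26, 22, 24]) = 2
New gcd = gcd(g_others, new_val) = gcd(2, 38) = 2

Answer: 2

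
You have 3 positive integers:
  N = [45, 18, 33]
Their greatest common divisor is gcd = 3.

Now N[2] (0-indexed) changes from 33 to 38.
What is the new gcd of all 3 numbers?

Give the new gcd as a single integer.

Answer: 1

Derivation:
Numbers: [45, 18, 33], gcd = 3
Change: index 2, 33 -> 38
gcd of the OTHER numbers (without index 2): gcd([45, 18]) = 9
New gcd = gcd(g_others, new_val) = gcd(9, 38) = 1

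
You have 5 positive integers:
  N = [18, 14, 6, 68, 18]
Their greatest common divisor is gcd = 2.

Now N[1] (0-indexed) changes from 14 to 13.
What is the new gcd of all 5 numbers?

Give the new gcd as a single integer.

Answer: 1

Derivation:
Numbers: [18, 14, 6, 68, 18], gcd = 2
Change: index 1, 14 -> 13
gcd of the OTHER numbers (without index 1): gcd([18, 6, 68, 18]) = 2
New gcd = gcd(g_others, new_val) = gcd(2, 13) = 1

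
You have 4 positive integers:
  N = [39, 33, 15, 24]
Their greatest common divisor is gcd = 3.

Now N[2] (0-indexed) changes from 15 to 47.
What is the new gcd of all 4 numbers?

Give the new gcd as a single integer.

Numbers: [39, 33, 15, 24], gcd = 3
Change: index 2, 15 -> 47
gcd of the OTHER numbers (without index 2): gcd([39, 33, 24]) = 3
New gcd = gcd(g_others, new_val) = gcd(3, 47) = 1

Answer: 1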